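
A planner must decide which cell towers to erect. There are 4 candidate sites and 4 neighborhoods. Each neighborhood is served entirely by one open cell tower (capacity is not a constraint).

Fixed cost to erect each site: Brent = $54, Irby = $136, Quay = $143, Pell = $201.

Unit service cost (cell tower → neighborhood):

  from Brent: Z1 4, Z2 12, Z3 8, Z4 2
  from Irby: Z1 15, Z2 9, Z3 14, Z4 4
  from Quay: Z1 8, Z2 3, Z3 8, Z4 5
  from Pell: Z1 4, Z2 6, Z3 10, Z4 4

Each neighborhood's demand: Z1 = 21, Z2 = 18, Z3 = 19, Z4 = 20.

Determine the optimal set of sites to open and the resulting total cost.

Open Brent and Quay; minimum total cost 527.

For any fixed open set, each neighborhood goes to its cheapest open site; total = fixed + service.
{Brent, Quay}: Z1→Brent 4·21=84, Z2→Quay 3·18=54, Z3→Brent 8·19=152, Z4→Brent 2·20=40. Service 330; fixed 197; total 527.
{Brent}: Z1→Brent 4·21=84, Z2→Brent 12·18=216, Z3→Brent 8·19=152, Z4→Brent 2·20=40. Service 492; fixed 54; total 546.
{Quay}: Z1→Quay 8·21=168, Z2→Quay 3·18=54, Z3→Quay 8·19=152, Z4→Quay 5·20=100. Service 474; fixed 143; total 617.
{Brent, Irby, Quay, Pell}: Z1→Brent 4·21=84, Z2→Quay 3·18=54, Z3→Brent 8·19=152, Z4→Brent 2·20=40. Service 330; fixed 534; total 864.
No other subset beats 527.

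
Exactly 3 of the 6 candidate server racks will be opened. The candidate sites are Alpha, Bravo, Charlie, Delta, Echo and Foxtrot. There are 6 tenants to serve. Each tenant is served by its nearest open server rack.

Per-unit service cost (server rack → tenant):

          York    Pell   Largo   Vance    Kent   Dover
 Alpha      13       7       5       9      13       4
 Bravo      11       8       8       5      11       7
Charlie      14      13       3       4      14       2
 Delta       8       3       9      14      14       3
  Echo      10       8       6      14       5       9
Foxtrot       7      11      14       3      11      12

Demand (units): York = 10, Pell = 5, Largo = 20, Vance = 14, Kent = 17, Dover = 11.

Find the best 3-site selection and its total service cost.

With exactly 3 open, each tenant uses its cheapest among the chosen.
{Charlie, Delta, Echo}: York→Delta 8·10=80, Pell→Delta 3·5=15, Largo→Charlie 3·20=60, Vance→Charlie 4·14=56, Kent→Echo 5·17=85, Dover→Charlie 2·11=22. Service cost 318.
{Charlie, Echo, Foxtrot}: service cost 319
{Alpha, Charlie, Echo}: service cost 358
Among all 20 size-3 choices, {Charlie, Delta, Echo} is lowest.

Choose Charlie, Delta and Echo; total service cost 318.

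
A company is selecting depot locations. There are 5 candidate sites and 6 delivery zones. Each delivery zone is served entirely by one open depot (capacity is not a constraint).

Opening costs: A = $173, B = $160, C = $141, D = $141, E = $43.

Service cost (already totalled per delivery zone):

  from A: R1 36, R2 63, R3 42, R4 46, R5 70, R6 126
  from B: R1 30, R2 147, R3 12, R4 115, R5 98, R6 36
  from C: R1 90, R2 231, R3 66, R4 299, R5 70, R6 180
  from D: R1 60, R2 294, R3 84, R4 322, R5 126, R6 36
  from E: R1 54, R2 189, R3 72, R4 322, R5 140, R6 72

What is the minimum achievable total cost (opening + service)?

For any fixed open set, each delivery zone goes to its cheapest open site; total = fixed + service.
{A, E}: R1→A 36, R2→A 63, R3→A 42, R4→A 46, R5→A 70, R6→E 72. Service 329; fixed 216; total 545.
{A}: service 383 + fixed 173 = 556
{A, B}: R1→B 30, R2→A 63, R3→B 12, R4→A 46, R5→A 70, R6→B 36. Service 257; fixed 333; total 590.
{A, B, C, D, E}: R1→B 30, R2→A 63, R3→B 12, R4→A 46, R5→A 70, R6→B 36. Service 257; fixed 658; total 915.
No other subset beats 545.

Minimum total cost: 545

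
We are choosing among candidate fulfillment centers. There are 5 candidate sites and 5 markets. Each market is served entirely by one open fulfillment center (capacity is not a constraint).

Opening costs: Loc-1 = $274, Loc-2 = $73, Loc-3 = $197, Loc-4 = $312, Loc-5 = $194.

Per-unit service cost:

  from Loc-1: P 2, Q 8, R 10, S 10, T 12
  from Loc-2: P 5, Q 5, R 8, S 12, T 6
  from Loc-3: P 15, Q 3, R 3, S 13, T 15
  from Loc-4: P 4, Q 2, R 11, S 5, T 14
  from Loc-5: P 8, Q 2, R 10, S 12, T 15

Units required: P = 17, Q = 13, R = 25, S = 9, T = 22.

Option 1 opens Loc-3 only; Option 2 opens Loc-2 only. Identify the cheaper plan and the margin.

Option 2 is cheaper by 350.

Option 1: {Loc-3}: P→Loc-3 15·17=255, Q→Loc-3 3·13=39, R→Loc-3 3·25=75, S→Loc-3 13·9=117, T→Loc-3 15·22=330. Service 816; fixed 197; total 1013.
Option 2: {Loc-2}: P→Loc-2 5·17=85, Q→Loc-2 5·13=65, R→Loc-2 8·25=200, S→Loc-2 12·9=108, T→Loc-2 6·22=132. Service 590; fixed 73; total 663.
Difference: |1013 − 663| = 350.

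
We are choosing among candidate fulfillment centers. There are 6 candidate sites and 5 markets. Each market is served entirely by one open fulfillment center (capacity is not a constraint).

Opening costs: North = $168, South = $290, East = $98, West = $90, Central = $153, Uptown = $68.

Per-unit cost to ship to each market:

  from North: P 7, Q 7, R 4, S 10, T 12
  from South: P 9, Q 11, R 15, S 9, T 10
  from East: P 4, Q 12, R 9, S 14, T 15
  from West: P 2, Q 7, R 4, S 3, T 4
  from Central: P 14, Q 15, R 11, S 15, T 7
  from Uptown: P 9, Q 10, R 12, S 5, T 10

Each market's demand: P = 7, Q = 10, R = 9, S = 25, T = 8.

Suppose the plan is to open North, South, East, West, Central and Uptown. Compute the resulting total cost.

Each market is assigned to its cheapest site among the open ones.
{North, South, East, West, Central, Uptown}: P→West 2·7=14, Q→North 7·10=70, R→North 4·9=36, S→West 3·25=75, T→West 4·8=32. Service 227; fixed 867; total 1094.

Total cost: 1094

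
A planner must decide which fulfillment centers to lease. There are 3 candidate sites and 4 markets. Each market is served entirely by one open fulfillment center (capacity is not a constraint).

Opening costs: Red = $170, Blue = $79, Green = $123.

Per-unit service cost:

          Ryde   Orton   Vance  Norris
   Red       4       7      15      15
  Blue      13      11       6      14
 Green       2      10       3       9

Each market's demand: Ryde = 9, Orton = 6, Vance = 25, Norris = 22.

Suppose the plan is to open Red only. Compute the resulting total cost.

Each market is assigned to its cheapest site among the open ones.
{Red}: Ryde→Red 4·9=36, Orton→Red 7·6=42, Vance→Red 15·25=375, Norris→Red 15·22=330. Service 783; fixed 170; total 953.

Total cost: 953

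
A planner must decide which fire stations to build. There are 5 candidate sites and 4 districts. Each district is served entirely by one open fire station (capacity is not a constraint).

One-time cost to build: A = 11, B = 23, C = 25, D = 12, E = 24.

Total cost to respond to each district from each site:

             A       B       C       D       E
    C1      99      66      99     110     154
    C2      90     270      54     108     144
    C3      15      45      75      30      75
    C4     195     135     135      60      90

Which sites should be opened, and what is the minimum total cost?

For any fixed open set, each district goes to its cheapest open site; total = fixed + service.
{A, B, C, D}: C1→B 66, C2→C 54, C3→A 15, C4→D 60. Service 195; fixed 71; total 266.
{B, C, D}: C1→B 66, C2→C 54, C3→D 30, C4→D 60. Service 210; fixed 60; total 270.
{A, C, D}: service 228 + fixed 48 = 276
{A, B, C, D, E}: service 195 + fixed 95 = 290
No other subset beats 266.

Open A, B, C and D; minimum total cost 266.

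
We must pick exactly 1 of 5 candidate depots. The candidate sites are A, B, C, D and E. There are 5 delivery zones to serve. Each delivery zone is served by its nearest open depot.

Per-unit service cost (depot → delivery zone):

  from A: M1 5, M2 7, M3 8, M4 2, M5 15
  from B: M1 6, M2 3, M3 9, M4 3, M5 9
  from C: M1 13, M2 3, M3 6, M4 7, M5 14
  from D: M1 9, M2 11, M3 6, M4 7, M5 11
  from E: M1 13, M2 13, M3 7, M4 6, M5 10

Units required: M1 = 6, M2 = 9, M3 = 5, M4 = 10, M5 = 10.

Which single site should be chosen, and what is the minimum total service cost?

With exactly 1 open, each delivery zone uses its cheapest among the chosen.
{B}: M1→B 6·6=36, M2→B 3·9=27, M3→B 9·5=45, M4→B 3·10=30, M5→B 9·10=90. Service cost 228.
{A}: service cost 303
{C}: service cost 345
Among all 5 size-1 choices, {B} is lowest.

Choose B only; total service cost 228.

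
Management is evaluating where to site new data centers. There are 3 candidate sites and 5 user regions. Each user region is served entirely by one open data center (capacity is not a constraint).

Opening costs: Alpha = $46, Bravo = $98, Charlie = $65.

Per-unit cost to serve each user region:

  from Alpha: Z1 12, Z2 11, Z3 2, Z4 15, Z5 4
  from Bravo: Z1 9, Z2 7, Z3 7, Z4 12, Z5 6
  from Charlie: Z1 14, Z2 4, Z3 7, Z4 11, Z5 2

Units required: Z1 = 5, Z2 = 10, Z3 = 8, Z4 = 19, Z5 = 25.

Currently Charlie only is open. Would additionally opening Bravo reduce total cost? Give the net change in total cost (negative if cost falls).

Current service cost with {Charlie}: 425.
Adding Bravo: each user region re-picks its cheapest; new service cost 400, saving 25.
Extra fixed cost: 98. Net change = 98 − 25 = 73.
(Totals: 490 → 563.)

No — net change +73 (cost rises by 73).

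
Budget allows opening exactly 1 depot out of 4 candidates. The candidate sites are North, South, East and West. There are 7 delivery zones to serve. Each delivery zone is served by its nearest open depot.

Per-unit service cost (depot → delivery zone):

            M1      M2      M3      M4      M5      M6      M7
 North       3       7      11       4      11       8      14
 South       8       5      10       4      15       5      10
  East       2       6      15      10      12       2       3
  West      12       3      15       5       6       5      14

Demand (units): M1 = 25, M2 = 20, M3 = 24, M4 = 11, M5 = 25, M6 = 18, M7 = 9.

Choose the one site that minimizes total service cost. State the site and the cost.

Choose East only; total service cost 1003.

With exactly 1 open, each delivery zone uses its cheapest among the chosen.
{East}: M1→East 2·25=50, M2→East 6·20=120, M3→East 15·24=360, M4→East 10·11=110, M5→East 12·25=300, M6→East 2·18=36, M7→East 3·9=27. Service cost 1003.
{North}: service cost 1068
{South}: service cost 1139
Among all 4 size-1 choices, {East} is lowest.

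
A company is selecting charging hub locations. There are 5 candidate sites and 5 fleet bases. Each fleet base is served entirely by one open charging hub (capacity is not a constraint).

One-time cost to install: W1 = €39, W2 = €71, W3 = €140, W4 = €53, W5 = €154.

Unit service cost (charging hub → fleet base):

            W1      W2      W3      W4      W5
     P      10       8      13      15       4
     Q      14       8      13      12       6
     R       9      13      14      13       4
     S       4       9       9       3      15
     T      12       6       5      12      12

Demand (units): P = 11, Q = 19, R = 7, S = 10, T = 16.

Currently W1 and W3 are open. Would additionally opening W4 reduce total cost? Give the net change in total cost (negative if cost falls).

Current service cost with {W1, W3}: 540.
Adding W4: each fleet base re-picks its cheapest; new service cost 511, saving 29.
Extra fixed cost: 53. Net change = 53 − 29 = 24.
(Totals: 719 → 743.)

No — net change +24 (cost rises by 24).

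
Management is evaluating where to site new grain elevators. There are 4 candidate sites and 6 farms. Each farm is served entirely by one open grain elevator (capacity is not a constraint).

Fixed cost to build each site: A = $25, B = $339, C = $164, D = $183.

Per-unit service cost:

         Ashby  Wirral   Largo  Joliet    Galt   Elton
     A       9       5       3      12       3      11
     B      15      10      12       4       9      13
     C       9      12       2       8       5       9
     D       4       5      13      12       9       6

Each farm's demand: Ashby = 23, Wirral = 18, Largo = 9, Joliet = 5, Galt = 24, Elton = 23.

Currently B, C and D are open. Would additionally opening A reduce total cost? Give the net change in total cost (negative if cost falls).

Current service cost with {B, C, D}: 478.
Adding A: each farm re-picks its cheapest; new service cost 430, saving 48.
Extra fixed cost: 25. Net change = 25 − 48 = -23.
(Totals: 1164 → 1141.)

Yes — net change −23 (cost falls by 23).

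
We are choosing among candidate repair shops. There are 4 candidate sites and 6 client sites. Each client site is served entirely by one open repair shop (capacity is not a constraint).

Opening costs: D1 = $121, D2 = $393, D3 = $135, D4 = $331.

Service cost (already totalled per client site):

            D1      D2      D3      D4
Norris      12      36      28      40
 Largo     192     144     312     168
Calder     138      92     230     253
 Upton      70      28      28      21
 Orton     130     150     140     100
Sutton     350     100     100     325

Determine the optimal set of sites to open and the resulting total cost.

For any fixed open set, each client site goes to its cheapest open site; total = fixed + service.
{D1, D3}: Norris→D1 12, Largo→D1 192, Calder→D1 138, Upton→D3 28, Orton→D1 130, Sutton→D3 100. Service 600; fixed 256; total 856.
{D2}: Norris→D2 36, Largo→D2 144, Calder→D2 92, Upton→D2 28, Orton→D2 150, Sutton→D2 100. Service 550; fixed 393; total 943.
{D3}: service 838 + fixed 135 = 973
{D1, D2, D3, D4}: service 469 + fixed 980 = 1449
No other subset beats 856.

Open D1 and D3; minimum total cost 856.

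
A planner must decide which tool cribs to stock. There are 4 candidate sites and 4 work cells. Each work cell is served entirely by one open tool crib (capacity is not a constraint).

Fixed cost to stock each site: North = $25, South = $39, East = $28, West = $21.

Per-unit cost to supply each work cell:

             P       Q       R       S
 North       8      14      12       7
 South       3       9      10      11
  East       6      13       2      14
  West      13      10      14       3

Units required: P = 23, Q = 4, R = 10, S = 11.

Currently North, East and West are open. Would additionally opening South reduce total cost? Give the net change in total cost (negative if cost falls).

Current service cost with {North, East, West}: 231.
Adding South: each work cell re-picks its cheapest; new service cost 158, saving 73.
Extra fixed cost: 39. Net change = 39 − 73 = -34.
(Totals: 305 → 271.)

Yes — net change −34 (cost falls by 34).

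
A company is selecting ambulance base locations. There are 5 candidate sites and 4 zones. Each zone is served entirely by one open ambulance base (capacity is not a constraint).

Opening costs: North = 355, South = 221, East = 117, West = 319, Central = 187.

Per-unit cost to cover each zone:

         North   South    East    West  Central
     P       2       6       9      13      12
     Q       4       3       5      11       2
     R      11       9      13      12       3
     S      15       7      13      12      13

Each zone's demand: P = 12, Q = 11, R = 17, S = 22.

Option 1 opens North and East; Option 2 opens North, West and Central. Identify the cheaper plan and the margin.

Option 1: {North, East}: P→North 2·12=24, Q→North 4·11=44, R→North 11·17=187, S→East 13·22=286. Service 541; fixed 472; total 1013.
Option 2: {North, West, Central}: P→North 2·12=24, Q→Central 2·11=22, R→Central 3·17=51, S→West 12·22=264. Service 361; fixed 861; total 1222.
Difference: |1013 − 1222| = 209.

Option 1 is cheaper by 209.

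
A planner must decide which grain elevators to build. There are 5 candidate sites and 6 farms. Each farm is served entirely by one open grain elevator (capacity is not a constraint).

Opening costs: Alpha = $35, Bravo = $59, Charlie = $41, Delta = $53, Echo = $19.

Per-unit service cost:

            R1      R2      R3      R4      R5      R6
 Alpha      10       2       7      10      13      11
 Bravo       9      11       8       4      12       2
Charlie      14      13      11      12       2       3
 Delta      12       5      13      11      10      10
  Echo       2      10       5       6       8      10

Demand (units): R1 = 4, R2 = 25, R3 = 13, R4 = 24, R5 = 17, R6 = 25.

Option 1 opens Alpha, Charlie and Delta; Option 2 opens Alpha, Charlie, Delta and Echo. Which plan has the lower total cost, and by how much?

Option 2 is cheaper by 135.

Option 1: {Alpha, Charlie, Delta}: R1→Alpha 10·4=40, R2→Alpha 2·25=50, R3→Alpha 7·13=91, R4→Alpha 10·24=240, R5→Charlie 2·17=34, R6→Charlie 3·25=75. Service 530; fixed 129; total 659.
Option 2: {Alpha, Charlie, Delta, Echo}: R1→Echo 2·4=8, R2→Alpha 2·25=50, R3→Echo 5·13=65, R4→Echo 6·24=144, R5→Charlie 2·17=34, R6→Charlie 3·25=75. Service 376; fixed 148; total 524.
Difference: |659 − 524| = 135.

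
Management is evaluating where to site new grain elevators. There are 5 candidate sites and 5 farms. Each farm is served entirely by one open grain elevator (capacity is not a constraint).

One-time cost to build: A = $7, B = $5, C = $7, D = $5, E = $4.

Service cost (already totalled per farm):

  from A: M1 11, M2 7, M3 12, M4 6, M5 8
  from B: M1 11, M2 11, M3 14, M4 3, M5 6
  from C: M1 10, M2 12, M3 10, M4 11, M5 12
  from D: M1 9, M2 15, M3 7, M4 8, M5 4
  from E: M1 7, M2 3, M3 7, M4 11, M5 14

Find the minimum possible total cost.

Minimum total cost: 35

For any fixed open set, each farm goes to its cheapest open site; total = fixed + service.
{B, E}: M1→E 7, M2→E 3, M3→E 7, M4→B 3, M5→B 6. Service 26; fixed 9; total 35.
{B, D, E}: service 24 + fixed 14 = 38
{D, E}: service 29 + fixed 9 = 38
{A, B, C, D, E}: service 24 + fixed 28 = 52
No other subset beats 35.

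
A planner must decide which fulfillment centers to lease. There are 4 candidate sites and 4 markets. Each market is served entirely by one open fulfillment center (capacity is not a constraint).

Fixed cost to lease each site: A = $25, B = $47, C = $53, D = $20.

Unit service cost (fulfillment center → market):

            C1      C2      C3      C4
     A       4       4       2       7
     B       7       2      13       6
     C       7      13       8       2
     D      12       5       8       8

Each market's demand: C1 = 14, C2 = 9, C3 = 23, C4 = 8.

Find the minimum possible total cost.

For any fixed open set, each market goes to its cheapest open site; total = fixed + service.
{A}: C1→A 4·14=56, C2→A 4·9=36, C3→A 2·23=46, C4→A 7·8=56. Service 194; fixed 25; total 219.
{A, C}: service 154 + fixed 78 = 232
{A, D}: service 194 + fixed 45 = 239
{A, B, C, D}: service 136 + fixed 145 = 281
No other subset beats 219.

Minimum total cost: 219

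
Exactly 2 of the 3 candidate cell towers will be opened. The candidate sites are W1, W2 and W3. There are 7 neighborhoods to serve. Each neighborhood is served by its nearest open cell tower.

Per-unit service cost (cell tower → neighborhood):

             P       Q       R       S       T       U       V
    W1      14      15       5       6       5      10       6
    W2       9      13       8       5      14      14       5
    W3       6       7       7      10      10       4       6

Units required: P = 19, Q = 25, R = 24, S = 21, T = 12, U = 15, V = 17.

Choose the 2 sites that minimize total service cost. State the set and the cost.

With exactly 2 open, each neighborhood uses its cheapest among the chosen.
{W1, W3}: P→W3 6·19=114, Q→W3 7·25=175, R→W1 5·24=120, S→W1 6·21=126, T→W1 5·12=60, U→W3 4·15=60, V→W1 6·17=102. Service cost 757.
{W2, W3}: service cost 827
{W1, W2}: service cost 1016
Among all 3 size-2 choices, {W1, W3} is lowest.

Choose W1 and W3; total service cost 757.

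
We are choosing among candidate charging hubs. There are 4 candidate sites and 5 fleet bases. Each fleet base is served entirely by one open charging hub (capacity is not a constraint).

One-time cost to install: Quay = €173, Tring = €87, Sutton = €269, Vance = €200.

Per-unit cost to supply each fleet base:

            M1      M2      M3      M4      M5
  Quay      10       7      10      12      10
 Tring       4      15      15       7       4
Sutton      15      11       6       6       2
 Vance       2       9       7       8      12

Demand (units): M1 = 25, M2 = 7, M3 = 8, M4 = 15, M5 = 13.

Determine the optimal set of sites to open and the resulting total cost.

For any fixed open set, each fleet base goes to its cheapest open site; total = fixed + service.
{Tring}: M1→Tring 4·25=100, M2→Tring 15·7=105, M3→Tring 15·8=120, M4→Tring 7·15=105, M5→Tring 4·13=52. Service 482; fixed 87; total 569.
{Tring, Vance}: M1→Vance 2·25=50, M2→Vance 9·7=63, M3→Vance 7·8=56, M4→Tring 7·15=105, M5→Tring 4·13=52. Service 326; fixed 287; total 613.
{Vance}: M1→Vance 2·25=50, M2→Vance 9·7=63, M3→Vance 7·8=56, M4→Vance 8·15=120, M5→Vance 12·13=156. Service 445; fixed 200; total 645.
{Quay, Tring, Sutton, Vance}: M1→Vance 2·25=50, M2→Quay 7·7=49, M3→Sutton 6·8=48, M4→Sutton 6·15=90, M5→Sutton 2·13=26. Service 263; fixed 729; total 992.
(All 15 nonempty subsets were checked; Tring only is lowest.)

Open Tring only; minimum total cost 569.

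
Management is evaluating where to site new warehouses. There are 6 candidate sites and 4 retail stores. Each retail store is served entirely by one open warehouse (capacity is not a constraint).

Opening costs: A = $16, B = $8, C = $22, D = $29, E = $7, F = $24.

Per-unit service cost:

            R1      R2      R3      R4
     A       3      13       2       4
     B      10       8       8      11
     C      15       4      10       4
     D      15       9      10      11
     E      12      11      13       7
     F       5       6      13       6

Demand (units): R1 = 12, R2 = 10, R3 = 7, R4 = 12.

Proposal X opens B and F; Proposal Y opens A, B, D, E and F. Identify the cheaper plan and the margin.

Proposal X: {B, F}: R1→F 5·12=60, R2→F 6·10=60, R3→B 8·7=56, R4→F 6·12=72. Service 248; fixed 32; total 280.
Proposal Y: {A, B, D, E, F}: R1→A 3·12=36, R2→F 6·10=60, R3→A 2·7=14, R4→A 4·12=48. Service 158; fixed 84; total 242.
Difference: |280 − 242| = 38.

Proposal Y is cheaper by 38.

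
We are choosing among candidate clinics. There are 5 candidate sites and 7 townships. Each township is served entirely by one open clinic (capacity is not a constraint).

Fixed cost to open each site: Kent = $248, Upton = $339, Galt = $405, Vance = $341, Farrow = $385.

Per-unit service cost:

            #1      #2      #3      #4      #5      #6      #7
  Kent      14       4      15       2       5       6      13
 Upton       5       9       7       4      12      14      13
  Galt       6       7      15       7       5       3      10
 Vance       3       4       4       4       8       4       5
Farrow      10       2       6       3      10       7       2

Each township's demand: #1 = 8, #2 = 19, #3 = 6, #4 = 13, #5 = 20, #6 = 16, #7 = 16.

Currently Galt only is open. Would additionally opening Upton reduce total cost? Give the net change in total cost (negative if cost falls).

Current service cost with {Galt}: 670.
Adding Upton: each township re-picks its cheapest; new service cost 575, saving 95.
Extra fixed cost: 339. Net change = 339 − 95 = 244.
(Totals: 1075 → 1319.)

No — net change +244 (cost rises by 244).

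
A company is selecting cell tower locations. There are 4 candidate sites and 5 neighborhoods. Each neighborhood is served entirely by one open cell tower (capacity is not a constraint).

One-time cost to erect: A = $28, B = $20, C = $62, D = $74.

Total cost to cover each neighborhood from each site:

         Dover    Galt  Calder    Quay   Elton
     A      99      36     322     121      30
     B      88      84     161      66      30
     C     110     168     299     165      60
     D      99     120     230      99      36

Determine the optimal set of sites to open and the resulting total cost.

For any fixed open set, each neighborhood goes to its cheapest open site; total = fixed + service.
{A, B}: Dover→B 88, Galt→A 36, Calder→B 161, Quay→B 66, Elton→A 30. Service 381; fixed 48; total 429.
{B}: Dover→B 88, Galt→B 84, Calder→B 161, Quay→B 66, Elton→B 30. Service 429; fixed 20; total 449.
{A, B, C}: Dover→B 88, Galt→A 36, Calder→B 161, Quay→B 66, Elton→A 30. Service 381; fixed 110; total 491.
{A, B, C, D}: Dover→B 88, Galt→A 36, Calder→B 161, Quay→B 66, Elton→A 30. Service 381; fixed 184; total 565.
No other subset beats 429.

Open A and B; minimum total cost 429.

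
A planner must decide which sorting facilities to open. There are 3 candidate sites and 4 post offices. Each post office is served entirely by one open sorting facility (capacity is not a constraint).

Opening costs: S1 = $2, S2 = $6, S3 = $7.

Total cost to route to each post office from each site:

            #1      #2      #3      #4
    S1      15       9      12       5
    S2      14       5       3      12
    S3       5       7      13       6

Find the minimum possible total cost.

For any fixed open set, each post office goes to its cheapest open site; total = fixed + service.
{S2, S3}: #1→S3 5, #2→S2 5, #3→S2 3, #4→S3 6. Service 19; fixed 13; total 32.
{S1, S2, S3}: service 18 + fixed 15 = 33
{S1, S2}: #1→S2 14, #2→S2 5, #3→S2 3, #4→S1 5. Service 27; fixed 8; total 35.
{S1}: service 41 + fixed 2 = 43
No other subset beats 32.

Minimum total cost: 32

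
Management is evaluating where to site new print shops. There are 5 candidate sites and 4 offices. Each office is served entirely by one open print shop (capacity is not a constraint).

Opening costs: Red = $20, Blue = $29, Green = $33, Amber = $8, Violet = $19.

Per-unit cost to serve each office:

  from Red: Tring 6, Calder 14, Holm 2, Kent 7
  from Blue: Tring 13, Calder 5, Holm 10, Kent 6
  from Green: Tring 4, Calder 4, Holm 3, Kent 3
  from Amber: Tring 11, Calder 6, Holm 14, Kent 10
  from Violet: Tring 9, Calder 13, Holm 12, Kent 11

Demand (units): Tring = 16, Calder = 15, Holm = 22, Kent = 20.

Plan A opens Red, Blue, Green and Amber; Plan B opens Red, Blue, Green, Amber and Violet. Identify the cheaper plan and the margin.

Plan A is cheaper by 19.

Plan A: {Red, Blue, Green, Amber}: Tring→Green 4·16=64, Calder→Green 4·15=60, Holm→Red 2·22=44, Kent→Green 3·20=60. Service 228; fixed 90; total 318.
Plan B: {Red, Blue, Green, Amber, Violet}: Tring→Green 4·16=64, Calder→Green 4·15=60, Holm→Red 2·22=44, Kent→Green 3·20=60. Service 228; fixed 109; total 337.
Difference: |318 − 337| = 19.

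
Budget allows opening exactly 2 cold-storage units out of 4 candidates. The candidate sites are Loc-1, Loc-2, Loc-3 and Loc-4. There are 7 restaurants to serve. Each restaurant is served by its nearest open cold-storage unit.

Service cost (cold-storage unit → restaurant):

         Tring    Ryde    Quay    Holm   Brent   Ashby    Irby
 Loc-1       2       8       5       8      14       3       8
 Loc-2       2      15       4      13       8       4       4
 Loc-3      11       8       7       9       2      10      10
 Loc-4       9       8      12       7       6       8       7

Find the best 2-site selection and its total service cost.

With exactly 2 open, each restaurant uses its cheapest among the chosen.
{Loc-2, Loc-3}: Tring→Loc-2 2, Ryde→Loc-3 8, Quay→Loc-2 4, Holm→Loc-3 9, Brent→Loc-3 2, Ashby→Loc-2 4, Irby→Loc-2 4. Service cost 33.
{Loc-2, Loc-4}: service cost 35
{Loc-1, Loc-3}: service cost 36
Among all 6 size-2 choices, {Loc-2, Loc-3} is lowest.

Choose Loc-2 and Loc-3; total service cost 33.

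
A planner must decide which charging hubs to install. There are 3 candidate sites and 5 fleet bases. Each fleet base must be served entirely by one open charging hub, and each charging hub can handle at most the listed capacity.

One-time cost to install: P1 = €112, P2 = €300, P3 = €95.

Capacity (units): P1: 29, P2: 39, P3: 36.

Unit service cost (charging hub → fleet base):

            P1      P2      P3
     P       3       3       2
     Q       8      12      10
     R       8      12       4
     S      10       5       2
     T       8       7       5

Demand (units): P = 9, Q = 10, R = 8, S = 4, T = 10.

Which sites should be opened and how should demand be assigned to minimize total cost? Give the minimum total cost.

Minimum total cost: 395

Open {P1, P3}: P→P3 2·9=18, Q→P1 8·10=80, R→P3 4·8=32, S→P3 2·4=8, T→P3 5·10=50.
Loads: P1 carries 10/29, P3 carries 31/36. Service 188; fixed 207; total 395.
Next best feasible plan costs 404.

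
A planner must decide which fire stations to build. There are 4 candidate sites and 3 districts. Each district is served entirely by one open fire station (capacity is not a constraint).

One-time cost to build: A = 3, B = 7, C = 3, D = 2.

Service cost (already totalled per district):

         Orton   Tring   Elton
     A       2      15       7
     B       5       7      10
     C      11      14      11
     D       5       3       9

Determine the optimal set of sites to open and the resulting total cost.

Open A and D; minimum total cost 17.

For any fixed open set, each district goes to its cheapest open site; total = fixed + service.
{A, D}: Orton→A 2, Tring→D 3, Elton→A 7. Service 12; fixed 5; total 17.
{D}: service 17 + fixed 2 = 19
{A, C, D}: service 12 + fixed 8 = 20
{A, B, C, D}: service 12 + fixed 15 = 27
No other subset beats 17.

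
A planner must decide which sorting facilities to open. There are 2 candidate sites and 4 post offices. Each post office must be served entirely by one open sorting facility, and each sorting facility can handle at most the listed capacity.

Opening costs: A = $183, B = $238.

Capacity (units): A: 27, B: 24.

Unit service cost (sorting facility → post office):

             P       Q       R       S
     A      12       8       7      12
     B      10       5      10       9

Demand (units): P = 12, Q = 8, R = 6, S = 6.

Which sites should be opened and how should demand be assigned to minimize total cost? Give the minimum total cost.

Minimum total cost: 695

Open {A, B}: P→B 10·12=120, Q→B 5·8=40, R→A 7·6=42, S→A 12·6=72.
Loads: A carries 12/27, B carries 20/24. Service 274; fixed 421; total 695.
Next best feasible plan costs 701.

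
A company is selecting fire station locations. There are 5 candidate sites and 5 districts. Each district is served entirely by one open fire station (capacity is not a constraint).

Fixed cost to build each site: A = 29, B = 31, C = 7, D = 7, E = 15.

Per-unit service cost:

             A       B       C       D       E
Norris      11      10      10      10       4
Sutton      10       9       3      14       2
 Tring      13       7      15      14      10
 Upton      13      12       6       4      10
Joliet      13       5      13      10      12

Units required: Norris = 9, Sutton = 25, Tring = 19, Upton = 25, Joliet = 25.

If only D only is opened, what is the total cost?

Each district is assigned to its cheapest site among the open ones.
{D}: Norris→D 10·9=90, Sutton→D 14·25=350, Tring→D 14·19=266, Upton→D 4·25=100, Joliet→D 10·25=250. Service 1056; fixed 7; total 1063.

Total cost: 1063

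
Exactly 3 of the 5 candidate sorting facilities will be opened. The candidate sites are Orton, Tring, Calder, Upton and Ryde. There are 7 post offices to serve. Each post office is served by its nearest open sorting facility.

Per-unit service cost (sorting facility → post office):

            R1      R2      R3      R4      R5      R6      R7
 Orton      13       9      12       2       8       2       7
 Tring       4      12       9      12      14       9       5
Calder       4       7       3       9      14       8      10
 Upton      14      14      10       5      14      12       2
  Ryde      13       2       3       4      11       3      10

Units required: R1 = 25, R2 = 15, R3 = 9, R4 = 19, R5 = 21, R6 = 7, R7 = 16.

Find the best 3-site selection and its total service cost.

With exactly 3 open, each post office uses its cheapest among the chosen.
{Orton, Tring, Ryde}: R1→Tring 4·25=100, R2→Ryde 2·15=30, R3→Ryde 3·9=27, R4→Orton 2·19=38, R5→Orton 8·21=168, R6→Orton 2·7=14, R7→Tring 5·16=80. Service cost 457.
{Orton, Calder, Upton}: service cost 484
{Orton, Calder, Ryde}: service cost 489
Among all 10 size-3 choices, {Orton, Tring, Ryde} is lowest.

Choose Orton, Tring and Ryde; total service cost 457.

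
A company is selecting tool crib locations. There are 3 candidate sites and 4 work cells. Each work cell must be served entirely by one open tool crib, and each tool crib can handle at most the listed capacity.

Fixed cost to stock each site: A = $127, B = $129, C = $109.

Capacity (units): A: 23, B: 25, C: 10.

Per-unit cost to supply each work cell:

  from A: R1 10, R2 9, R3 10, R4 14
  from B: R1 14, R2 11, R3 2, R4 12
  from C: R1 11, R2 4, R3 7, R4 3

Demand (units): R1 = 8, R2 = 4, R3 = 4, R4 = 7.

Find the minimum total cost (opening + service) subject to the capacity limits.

Open {B}: R1→B 14·8=112, R2→B 11·4=44, R3→B 2·4=8, R4→B 12·7=84.
Loads: B carries 23/25. Service 248; fixed 129; total 377.
Next best feasible plan costs 381.

Minimum total cost: 377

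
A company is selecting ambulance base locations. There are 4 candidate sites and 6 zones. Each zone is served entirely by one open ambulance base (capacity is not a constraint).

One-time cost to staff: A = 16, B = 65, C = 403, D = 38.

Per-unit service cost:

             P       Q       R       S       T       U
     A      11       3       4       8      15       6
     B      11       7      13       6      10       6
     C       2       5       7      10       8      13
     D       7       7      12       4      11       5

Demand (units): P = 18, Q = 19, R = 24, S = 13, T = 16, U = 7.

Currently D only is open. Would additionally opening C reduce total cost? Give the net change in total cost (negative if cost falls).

No — net change +107 (cost rises by 107).

Current service cost with {D}: 810.
Adding C: each zone re-picks its cheapest; new service cost 514, saving 296.
Extra fixed cost: 403. Net change = 403 − 296 = 107.
(Totals: 848 → 955.)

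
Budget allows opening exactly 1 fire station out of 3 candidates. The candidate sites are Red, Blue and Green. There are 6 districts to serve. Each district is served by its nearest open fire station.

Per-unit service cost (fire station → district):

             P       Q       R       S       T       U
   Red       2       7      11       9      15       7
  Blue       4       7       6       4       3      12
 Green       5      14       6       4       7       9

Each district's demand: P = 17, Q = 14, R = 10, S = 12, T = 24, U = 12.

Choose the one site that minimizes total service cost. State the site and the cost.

Choose Blue only; total service cost 490.

With exactly 1 open, each district uses its cheapest among the chosen.
{Blue}: P→Blue 4·17=68, Q→Blue 7·14=98, R→Blue 6·10=60, S→Blue 4·12=48, T→Blue 3·24=72, U→Blue 12·12=144. Service cost 490.
{Green}: service cost 665
{Red}: service cost 794
Among all 3 size-1 choices, {Blue} is lowest.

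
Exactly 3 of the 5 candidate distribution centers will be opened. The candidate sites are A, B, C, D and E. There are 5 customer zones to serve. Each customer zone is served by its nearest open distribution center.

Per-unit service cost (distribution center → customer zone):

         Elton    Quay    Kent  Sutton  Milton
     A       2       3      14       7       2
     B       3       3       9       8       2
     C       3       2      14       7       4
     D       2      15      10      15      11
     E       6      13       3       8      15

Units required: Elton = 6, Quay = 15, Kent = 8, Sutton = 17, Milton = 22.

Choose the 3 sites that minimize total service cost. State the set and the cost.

Choose A, C and E; total service cost 229.

With exactly 3 open, each customer zone uses its cheapest among the chosen.
{A, C, E}: Elton→A 2·6=12, Quay→C 2·15=30, Kent→E 3·8=24, Sutton→A 7·17=119, Milton→A 2·22=44. Service cost 229.
{B, C, E}: service cost 235
{A, B, E}: service cost 244
Among all 10 size-3 choices, {A, C, E} is lowest.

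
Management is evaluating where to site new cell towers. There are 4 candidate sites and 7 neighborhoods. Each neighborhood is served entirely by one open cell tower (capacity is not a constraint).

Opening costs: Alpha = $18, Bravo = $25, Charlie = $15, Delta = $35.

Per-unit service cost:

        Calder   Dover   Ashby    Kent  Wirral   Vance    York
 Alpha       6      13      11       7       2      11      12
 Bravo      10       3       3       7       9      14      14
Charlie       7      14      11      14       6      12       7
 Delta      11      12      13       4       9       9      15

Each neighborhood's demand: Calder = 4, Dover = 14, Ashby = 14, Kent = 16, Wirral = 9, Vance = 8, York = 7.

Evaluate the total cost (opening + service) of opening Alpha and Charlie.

Total cost: 660

Each neighborhood is assigned to its cheapest site among the open ones.
{Alpha, Charlie}: Calder→Alpha 6·4=24, Dover→Alpha 13·14=182, Ashby→Alpha 11·14=154, Kent→Alpha 7·16=112, Wirral→Alpha 2·9=18, Vance→Alpha 11·8=88, York→Charlie 7·7=49. Service 627; fixed 33; total 660.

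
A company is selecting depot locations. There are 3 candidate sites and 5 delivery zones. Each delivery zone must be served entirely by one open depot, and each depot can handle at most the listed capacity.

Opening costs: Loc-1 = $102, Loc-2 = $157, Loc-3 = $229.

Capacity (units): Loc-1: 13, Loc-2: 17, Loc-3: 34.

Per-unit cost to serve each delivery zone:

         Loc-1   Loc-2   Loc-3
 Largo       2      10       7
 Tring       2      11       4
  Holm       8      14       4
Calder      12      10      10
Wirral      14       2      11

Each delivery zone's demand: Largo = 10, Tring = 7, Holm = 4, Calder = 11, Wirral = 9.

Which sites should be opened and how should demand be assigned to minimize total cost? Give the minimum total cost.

Minimum total cost: 604

Open {Loc-1, Loc-3}: Largo→Loc-1 2·10=20, Tring→Loc-3 4·7=28, Holm→Loc-3 4·4=16, Calder→Loc-3 10·11=110, Wirral→Loc-3 11·9=99.
Loads: Loc-1 carries 10/13, Loc-3 carries 31/34. Service 273; fixed 331; total 604.
Next best feasible plan costs 628.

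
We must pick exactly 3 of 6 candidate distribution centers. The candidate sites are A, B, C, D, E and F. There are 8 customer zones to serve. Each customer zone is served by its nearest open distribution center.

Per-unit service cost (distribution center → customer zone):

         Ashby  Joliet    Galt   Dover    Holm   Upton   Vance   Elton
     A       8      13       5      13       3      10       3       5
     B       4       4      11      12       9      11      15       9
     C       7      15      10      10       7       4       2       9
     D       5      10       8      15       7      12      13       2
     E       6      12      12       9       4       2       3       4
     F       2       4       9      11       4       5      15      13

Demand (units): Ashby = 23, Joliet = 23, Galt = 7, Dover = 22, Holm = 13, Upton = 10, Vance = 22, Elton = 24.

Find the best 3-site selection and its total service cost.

With exactly 3 open, each customer zone uses its cheapest among the chosen.
{D, E, F}: Ashby→F 2·23=46, Joliet→F 4·23=92, Galt→D 8·7=56, Dover→E 9·22=198, Holm→E 4·13=52, Upton→E 2·10=20, Vance→E 3·22=66, Elton→D 2·24=48. Service cost 578.
{A, E, F}: service cost 592
{C, D, F}: service cost 598
Among all 20 size-3 choices, {D, E, F} is lowest.

Choose D, E and F; total service cost 578.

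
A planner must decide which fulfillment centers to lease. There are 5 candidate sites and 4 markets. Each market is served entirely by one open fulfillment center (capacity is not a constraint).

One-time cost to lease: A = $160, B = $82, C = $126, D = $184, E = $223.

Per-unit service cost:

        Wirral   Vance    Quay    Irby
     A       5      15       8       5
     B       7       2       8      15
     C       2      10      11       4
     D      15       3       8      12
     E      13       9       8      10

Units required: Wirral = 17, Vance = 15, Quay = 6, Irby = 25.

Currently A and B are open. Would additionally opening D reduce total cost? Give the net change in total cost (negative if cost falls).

No — net change +184 (cost rises by 184).

Current service cost with {A, B}: 288.
Adding D: each market re-picks its cheapest; new service cost 288, saving 0.
Extra fixed cost: 184. Net change = 184 − 0 = 184.
(Totals: 530 → 714.)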